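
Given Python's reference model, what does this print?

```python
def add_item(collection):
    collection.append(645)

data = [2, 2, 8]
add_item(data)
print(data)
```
[2, 2, 8, 645]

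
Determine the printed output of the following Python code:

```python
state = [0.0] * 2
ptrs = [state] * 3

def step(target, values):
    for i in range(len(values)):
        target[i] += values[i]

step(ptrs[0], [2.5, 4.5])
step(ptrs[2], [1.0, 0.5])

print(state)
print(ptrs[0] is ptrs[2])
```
[3.5, 5.0]
True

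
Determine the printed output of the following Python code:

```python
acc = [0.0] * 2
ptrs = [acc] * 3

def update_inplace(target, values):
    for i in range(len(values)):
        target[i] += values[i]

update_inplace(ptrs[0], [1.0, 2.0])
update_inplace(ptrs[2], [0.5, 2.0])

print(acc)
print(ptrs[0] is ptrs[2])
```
[1.5, 4.0]
True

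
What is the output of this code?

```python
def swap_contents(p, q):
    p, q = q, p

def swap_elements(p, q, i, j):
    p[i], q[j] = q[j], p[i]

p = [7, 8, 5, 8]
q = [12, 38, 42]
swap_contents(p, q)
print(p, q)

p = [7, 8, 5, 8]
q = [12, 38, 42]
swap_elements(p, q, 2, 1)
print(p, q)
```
[7, 8, 5, 8] [12, 38, 42]
[7, 8, 38, 8] [12, 5, 42]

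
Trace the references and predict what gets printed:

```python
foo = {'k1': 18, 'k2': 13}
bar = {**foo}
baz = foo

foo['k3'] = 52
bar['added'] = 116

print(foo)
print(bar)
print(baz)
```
{'k1': 18, 'k2': 13, 'k3': 52}
{'k1': 18, 'k2': 13, 'added': 116}
{'k1': 18, 'k2': 13, 'k3': 52}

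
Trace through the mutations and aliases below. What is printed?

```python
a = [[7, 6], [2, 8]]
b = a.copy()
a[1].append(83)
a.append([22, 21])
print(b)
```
[[7, 6], [2, 8, 83]]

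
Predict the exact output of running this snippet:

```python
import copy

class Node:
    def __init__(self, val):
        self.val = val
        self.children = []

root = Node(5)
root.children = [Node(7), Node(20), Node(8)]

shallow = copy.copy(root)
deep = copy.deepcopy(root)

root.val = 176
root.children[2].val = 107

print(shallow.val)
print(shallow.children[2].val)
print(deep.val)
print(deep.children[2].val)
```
5
107
5
8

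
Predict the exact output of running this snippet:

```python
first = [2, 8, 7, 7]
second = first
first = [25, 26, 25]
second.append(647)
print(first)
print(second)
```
[25, 26, 25]
[2, 8, 7, 7, 647]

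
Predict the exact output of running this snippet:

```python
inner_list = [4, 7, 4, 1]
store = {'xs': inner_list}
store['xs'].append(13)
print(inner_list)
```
[4, 7, 4, 1, 13]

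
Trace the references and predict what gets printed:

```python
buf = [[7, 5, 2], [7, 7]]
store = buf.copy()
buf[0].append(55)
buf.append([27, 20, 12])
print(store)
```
[[7, 5, 2, 55], [7, 7]]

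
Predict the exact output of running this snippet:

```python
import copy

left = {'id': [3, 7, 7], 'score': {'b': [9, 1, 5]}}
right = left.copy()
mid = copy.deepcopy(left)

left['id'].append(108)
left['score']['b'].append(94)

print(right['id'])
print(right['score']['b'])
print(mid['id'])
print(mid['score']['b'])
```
[3, 7, 7, 108]
[9, 1, 5, 94]
[3, 7, 7]
[9, 1, 5]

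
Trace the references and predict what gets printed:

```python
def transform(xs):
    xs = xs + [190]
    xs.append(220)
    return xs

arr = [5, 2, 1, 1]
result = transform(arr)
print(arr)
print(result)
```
[5, 2, 1, 1]
[5, 2, 1, 1, 190, 220]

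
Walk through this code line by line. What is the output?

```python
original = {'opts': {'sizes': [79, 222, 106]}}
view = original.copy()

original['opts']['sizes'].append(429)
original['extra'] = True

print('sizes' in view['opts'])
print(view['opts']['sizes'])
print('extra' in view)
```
True
[79, 222, 106, 429]
False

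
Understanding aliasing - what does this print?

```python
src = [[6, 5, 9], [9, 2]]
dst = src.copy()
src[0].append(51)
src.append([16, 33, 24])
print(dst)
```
[[6, 5, 9, 51], [9, 2]]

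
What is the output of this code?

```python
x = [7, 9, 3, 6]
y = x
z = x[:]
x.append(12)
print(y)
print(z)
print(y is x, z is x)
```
[7, 9, 3, 6, 12]
[7, 9, 3, 6]
True False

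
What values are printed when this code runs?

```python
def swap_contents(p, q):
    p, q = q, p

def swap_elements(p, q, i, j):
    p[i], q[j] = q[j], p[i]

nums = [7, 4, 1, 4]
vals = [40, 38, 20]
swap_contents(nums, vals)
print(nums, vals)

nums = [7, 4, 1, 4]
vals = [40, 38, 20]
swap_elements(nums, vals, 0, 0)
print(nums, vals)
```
[7, 4, 1, 4] [40, 38, 20]
[40, 4, 1, 4] [7, 38, 20]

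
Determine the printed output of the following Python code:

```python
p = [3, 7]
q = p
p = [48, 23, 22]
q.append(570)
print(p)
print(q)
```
[48, 23, 22]
[3, 7, 570]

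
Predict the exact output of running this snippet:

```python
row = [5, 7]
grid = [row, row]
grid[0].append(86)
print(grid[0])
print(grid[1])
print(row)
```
[5, 7, 86]
[5, 7, 86]
[5, 7, 86]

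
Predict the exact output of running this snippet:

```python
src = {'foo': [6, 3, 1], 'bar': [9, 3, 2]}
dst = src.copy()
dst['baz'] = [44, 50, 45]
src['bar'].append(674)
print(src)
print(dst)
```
{'foo': [6, 3, 1], 'bar': [9, 3, 2, 674]}
{'foo': [6, 3, 1], 'bar': [9, 3, 2, 674], 'baz': [44, 50, 45]}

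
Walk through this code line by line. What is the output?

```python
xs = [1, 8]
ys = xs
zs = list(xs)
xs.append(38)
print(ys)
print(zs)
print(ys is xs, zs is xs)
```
[1, 8, 38]
[1, 8]
True False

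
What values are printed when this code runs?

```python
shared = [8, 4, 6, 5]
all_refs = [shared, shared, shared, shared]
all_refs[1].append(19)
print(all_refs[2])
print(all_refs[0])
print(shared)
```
[8, 4, 6, 5, 19]
[8, 4, 6, 5, 19]
[8, 4, 6, 5, 19]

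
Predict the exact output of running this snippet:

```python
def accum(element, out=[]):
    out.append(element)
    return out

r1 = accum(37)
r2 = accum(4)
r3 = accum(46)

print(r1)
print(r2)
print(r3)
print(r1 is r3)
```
[37, 4, 46]
[37, 4, 46]
[37, 4, 46]
True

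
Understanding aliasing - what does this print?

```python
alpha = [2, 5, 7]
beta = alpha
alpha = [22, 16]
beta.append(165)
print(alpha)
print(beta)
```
[22, 16]
[2, 5, 7, 165]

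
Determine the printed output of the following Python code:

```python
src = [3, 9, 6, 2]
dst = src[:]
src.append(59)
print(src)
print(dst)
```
[3, 9, 6, 2, 59]
[3, 9, 6, 2]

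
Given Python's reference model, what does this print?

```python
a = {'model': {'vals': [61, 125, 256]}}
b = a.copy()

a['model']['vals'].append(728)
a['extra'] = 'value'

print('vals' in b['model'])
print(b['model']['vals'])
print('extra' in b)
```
True
[61, 125, 256, 728]
False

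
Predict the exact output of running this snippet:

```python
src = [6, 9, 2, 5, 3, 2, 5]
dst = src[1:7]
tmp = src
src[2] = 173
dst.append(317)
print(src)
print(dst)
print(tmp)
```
[6, 9, 173, 5, 3, 2, 5]
[9, 2, 5, 3, 2, 5, 317]
[6, 9, 173, 5, 3, 2, 5]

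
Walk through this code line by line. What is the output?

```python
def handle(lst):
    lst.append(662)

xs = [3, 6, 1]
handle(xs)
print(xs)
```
[3, 6, 1, 662]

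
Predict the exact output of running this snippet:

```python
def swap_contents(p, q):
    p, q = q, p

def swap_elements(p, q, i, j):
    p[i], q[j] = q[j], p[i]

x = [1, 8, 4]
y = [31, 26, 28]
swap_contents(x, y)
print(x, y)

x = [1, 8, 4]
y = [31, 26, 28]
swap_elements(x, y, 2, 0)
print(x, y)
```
[1, 8, 4] [31, 26, 28]
[1, 8, 31] [4, 26, 28]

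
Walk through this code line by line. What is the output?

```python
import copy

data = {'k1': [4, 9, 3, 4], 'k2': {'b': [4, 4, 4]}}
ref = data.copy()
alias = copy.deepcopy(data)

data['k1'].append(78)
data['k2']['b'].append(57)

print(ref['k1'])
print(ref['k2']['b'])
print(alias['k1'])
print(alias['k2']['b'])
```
[4, 9, 3, 4, 78]
[4, 4, 4, 57]
[4, 9, 3, 4]
[4, 4, 4]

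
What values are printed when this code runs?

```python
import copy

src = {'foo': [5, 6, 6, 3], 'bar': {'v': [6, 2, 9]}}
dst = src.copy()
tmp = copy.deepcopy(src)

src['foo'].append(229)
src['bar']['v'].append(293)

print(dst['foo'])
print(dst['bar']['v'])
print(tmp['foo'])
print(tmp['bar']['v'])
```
[5, 6, 6, 3, 229]
[6, 2, 9, 293]
[5, 6, 6, 3]
[6, 2, 9]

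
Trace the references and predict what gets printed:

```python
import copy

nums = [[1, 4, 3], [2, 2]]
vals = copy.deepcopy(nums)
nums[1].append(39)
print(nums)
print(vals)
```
[[1, 4, 3], [2, 2, 39]]
[[1, 4, 3], [2, 2]]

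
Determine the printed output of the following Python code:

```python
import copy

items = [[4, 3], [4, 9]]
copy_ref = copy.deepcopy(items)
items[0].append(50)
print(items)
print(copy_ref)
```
[[4, 3, 50], [4, 9]]
[[4, 3], [4, 9]]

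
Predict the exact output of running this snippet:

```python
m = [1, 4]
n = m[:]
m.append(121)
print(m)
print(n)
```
[1, 4, 121]
[1, 4]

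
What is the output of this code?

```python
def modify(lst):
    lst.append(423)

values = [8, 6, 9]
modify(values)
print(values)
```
[8, 6, 9, 423]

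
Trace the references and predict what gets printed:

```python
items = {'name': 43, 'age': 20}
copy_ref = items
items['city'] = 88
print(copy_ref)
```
{'name': 43, 'age': 20, 'city': 88}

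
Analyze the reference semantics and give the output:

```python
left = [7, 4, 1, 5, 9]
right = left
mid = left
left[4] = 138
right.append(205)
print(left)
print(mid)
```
[7, 4, 1, 5, 138, 205]
[7, 4, 1, 5, 138, 205]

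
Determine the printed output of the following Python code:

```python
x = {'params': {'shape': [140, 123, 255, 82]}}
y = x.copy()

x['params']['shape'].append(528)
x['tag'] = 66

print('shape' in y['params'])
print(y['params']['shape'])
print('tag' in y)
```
True
[140, 123, 255, 82, 528]
False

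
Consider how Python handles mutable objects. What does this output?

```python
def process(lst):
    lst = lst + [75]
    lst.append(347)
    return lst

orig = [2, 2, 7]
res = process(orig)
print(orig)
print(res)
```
[2, 2, 7]
[2, 2, 7, 75, 347]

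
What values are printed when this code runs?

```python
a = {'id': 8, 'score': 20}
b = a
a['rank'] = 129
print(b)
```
{'id': 8, 'score': 20, 'rank': 129}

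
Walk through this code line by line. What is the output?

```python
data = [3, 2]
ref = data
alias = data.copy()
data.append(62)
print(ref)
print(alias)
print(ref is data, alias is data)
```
[3, 2, 62]
[3, 2]
True False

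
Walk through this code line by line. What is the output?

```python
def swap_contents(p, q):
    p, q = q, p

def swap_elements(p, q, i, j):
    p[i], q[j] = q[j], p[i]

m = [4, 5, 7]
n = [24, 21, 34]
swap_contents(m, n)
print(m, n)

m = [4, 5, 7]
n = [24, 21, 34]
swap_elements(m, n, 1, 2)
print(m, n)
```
[4, 5, 7] [24, 21, 34]
[4, 34, 7] [24, 21, 5]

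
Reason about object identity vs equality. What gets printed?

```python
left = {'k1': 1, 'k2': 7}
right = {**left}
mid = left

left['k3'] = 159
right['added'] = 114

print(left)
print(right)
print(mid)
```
{'k1': 1, 'k2': 7, 'k3': 159}
{'k1': 1, 'k2': 7, 'added': 114}
{'k1': 1, 'k2': 7, 'k3': 159}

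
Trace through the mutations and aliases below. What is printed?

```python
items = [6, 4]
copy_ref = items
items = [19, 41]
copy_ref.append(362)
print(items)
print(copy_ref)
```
[19, 41]
[6, 4, 362]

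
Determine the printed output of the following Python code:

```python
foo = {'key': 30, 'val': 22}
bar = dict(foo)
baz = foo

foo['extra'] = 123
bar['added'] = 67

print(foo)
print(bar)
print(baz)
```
{'key': 30, 'val': 22, 'extra': 123}
{'key': 30, 'val': 22, 'added': 67}
{'key': 30, 'val': 22, 'extra': 123}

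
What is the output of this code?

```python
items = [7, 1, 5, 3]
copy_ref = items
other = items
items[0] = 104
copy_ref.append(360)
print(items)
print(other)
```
[104, 1, 5, 3, 360]
[104, 1, 5, 3, 360]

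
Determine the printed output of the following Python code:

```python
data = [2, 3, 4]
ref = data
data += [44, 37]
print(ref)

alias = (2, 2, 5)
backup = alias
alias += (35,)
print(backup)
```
[2, 3, 4, 44, 37]
(2, 2, 5)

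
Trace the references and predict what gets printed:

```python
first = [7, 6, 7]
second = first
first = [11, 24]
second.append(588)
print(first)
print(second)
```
[11, 24]
[7, 6, 7, 588]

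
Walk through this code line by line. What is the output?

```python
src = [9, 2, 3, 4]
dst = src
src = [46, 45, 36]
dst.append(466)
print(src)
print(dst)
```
[46, 45, 36]
[9, 2, 3, 4, 466]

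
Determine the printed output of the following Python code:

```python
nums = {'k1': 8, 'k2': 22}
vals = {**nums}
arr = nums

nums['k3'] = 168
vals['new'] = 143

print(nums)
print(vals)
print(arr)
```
{'k1': 8, 'k2': 22, 'k3': 168}
{'k1': 8, 'k2': 22, 'new': 143}
{'k1': 8, 'k2': 22, 'k3': 168}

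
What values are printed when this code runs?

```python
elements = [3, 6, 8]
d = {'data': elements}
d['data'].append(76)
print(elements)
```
[3, 6, 8, 76]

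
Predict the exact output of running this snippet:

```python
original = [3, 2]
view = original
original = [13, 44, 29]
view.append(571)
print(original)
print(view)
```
[13, 44, 29]
[3, 2, 571]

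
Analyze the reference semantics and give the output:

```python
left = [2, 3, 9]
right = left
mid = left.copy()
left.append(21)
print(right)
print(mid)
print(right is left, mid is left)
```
[2, 3, 9, 21]
[2, 3, 9]
True False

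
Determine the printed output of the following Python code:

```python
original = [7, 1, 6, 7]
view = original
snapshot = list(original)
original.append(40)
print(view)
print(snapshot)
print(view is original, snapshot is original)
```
[7, 1, 6, 7, 40]
[7, 1, 6, 7]
True False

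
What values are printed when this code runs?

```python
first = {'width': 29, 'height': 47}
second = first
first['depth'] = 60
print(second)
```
{'width': 29, 'height': 47, 'depth': 60}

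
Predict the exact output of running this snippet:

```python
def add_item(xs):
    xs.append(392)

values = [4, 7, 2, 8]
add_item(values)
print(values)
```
[4, 7, 2, 8, 392]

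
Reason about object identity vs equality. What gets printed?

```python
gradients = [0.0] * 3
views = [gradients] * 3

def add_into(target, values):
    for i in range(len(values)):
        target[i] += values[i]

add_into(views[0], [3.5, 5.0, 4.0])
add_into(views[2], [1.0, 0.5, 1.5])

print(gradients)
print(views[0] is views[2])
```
[4.5, 5.5, 5.5]
True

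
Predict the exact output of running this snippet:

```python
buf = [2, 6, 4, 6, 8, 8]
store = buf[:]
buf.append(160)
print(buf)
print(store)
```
[2, 6, 4, 6, 8, 8, 160]
[2, 6, 4, 6, 8, 8]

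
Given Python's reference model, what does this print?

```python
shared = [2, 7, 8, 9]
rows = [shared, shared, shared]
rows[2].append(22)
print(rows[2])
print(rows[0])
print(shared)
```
[2, 7, 8, 9, 22]
[2, 7, 8, 9, 22]
[2, 7, 8, 9, 22]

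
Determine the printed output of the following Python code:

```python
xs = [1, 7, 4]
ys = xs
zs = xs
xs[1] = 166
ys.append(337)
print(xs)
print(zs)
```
[1, 166, 4, 337]
[1, 166, 4, 337]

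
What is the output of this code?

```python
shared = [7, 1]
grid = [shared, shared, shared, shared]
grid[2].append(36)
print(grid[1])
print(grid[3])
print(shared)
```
[7, 1, 36]
[7, 1, 36]
[7, 1, 36]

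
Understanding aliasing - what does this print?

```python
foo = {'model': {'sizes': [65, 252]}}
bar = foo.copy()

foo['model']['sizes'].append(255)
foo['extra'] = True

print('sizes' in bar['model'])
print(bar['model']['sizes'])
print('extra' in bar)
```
True
[65, 252, 255]
False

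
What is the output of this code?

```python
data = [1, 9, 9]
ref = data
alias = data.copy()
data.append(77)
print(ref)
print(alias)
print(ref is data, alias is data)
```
[1, 9, 9, 77]
[1, 9, 9]
True False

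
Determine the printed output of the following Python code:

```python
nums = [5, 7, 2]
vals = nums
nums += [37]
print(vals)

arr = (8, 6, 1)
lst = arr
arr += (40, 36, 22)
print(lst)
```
[5, 7, 2, 37]
(8, 6, 1)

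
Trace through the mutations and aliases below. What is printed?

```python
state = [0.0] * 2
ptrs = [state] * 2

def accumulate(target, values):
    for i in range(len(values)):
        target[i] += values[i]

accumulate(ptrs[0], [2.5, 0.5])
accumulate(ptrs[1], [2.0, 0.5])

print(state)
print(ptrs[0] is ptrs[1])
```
[4.5, 1.0]
True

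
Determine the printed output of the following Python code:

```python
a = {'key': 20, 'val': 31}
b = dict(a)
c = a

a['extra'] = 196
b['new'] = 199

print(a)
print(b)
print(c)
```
{'key': 20, 'val': 31, 'extra': 196}
{'key': 20, 'val': 31, 'new': 199}
{'key': 20, 'val': 31, 'extra': 196}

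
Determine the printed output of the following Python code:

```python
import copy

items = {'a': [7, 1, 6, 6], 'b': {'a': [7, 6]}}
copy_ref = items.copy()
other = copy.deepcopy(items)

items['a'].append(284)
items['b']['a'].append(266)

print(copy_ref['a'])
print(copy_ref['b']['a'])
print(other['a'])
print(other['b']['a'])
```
[7, 1, 6, 6, 284]
[7, 6, 266]
[7, 1, 6, 6]
[7, 6]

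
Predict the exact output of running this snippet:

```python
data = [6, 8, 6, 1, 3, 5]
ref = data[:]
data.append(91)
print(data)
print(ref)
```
[6, 8, 6, 1, 3, 5, 91]
[6, 8, 6, 1, 3, 5]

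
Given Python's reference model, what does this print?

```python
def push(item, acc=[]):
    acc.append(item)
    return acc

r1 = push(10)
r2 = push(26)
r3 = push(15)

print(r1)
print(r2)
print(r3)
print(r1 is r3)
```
[10, 26, 15]
[10, 26, 15]
[10, 26, 15]
True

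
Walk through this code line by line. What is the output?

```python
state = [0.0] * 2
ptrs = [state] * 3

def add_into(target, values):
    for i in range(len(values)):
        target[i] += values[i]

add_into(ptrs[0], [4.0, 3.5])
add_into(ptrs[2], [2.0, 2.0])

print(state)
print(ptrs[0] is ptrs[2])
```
[6.0, 5.5]
True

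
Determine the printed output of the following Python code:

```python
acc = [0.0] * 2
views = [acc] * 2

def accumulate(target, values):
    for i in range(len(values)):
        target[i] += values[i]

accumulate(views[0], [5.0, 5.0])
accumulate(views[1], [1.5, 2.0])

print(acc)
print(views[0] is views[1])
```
[6.5, 7.0]
True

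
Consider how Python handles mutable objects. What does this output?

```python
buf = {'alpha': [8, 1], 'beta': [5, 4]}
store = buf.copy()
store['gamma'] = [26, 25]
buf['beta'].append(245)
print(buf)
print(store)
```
{'alpha': [8, 1], 'beta': [5, 4, 245]}
{'alpha': [8, 1], 'beta': [5, 4, 245], 'gamma': [26, 25]}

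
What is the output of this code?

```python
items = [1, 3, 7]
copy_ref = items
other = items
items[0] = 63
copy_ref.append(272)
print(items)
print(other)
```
[63, 3, 7, 272]
[63, 3, 7, 272]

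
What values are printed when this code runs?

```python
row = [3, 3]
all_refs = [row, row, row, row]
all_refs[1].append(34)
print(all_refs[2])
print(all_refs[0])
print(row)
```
[3, 3, 34]
[3, 3, 34]
[3, 3, 34]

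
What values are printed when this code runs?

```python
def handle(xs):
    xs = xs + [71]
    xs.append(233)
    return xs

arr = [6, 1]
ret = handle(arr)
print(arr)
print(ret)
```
[6, 1]
[6, 1, 71, 233]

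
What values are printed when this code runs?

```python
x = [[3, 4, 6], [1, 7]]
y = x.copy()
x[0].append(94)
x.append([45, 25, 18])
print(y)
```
[[3, 4, 6, 94], [1, 7]]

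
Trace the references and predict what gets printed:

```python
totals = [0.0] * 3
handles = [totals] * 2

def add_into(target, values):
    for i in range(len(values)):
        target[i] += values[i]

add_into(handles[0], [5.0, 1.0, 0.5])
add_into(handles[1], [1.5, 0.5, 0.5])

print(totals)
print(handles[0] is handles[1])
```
[6.5, 1.5, 1.0]
True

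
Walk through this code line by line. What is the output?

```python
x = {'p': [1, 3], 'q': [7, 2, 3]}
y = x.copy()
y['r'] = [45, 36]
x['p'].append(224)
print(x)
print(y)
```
{'p': [1, 3, 224], 'q': [7, 2, 3]}
{'p': [1, 3, 224], 'q': [7, 2, 3], 'r': [45, 36]}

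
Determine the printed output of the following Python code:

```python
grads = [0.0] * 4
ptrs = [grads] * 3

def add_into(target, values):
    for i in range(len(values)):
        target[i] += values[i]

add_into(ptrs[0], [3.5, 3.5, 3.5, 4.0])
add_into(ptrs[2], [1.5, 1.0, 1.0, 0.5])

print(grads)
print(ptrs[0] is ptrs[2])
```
[5.0, 4.5, 4.5, 4.5]
True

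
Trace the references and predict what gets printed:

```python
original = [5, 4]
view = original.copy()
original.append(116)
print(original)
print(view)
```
[5, 4, 116]
[5, 4]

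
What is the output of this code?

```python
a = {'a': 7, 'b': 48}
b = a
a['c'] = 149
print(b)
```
{'a': 7, 'b': 48, 'c': 149}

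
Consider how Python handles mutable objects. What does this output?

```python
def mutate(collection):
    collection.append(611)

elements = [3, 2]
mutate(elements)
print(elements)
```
[3, 2, 611]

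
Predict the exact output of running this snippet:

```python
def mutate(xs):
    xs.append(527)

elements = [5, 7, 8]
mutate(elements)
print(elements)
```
[5, 7, 8, 527]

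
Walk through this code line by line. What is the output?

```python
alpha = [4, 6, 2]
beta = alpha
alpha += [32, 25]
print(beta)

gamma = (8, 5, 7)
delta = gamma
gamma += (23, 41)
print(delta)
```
[4, 6, 2, 32, 25]
(8, 5, 7)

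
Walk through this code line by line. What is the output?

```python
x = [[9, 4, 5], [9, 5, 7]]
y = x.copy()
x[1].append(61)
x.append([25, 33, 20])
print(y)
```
[[9, 4, 5], [9, 5, 7, 61]]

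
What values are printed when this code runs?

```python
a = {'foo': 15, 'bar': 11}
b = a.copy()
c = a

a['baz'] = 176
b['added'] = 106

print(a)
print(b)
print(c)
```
{'foo': 15, 'bar': 11, 'baz': 176}
{'foo': 15, 'bar': 11, 'added': 106}
{'foo': 15, 'bar': 11, 'baz': 176}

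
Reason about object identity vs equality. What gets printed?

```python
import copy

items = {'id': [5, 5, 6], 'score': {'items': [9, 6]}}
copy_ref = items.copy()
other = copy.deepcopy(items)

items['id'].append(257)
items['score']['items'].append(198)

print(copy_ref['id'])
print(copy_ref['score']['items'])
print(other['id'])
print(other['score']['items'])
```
[5, 5, 6, 257]
[9, 6, 198]
[5, 5, 6]
[9, 6]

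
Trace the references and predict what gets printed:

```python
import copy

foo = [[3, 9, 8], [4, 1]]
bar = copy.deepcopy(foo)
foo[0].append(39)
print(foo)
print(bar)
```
[[3, 9, 8, 39], [4, 1]]
[[3, 9, 8], [4, 1]]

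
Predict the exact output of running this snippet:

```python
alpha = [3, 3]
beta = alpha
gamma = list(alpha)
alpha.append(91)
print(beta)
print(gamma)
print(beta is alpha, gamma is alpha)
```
[3, 3, 91]
[3, 3]
True False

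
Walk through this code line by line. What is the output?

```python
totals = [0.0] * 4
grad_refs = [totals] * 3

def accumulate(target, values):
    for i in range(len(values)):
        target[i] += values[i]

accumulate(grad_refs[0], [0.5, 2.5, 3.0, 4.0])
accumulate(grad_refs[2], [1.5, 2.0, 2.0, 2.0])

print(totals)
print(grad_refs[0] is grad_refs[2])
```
[2.0, 4.5, 5.0, 6.0]
True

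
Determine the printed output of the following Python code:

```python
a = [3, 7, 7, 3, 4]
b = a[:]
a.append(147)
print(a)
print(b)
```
[3, 7, 7, 3, 4, 147]
[3, 7, 7, 3, 4]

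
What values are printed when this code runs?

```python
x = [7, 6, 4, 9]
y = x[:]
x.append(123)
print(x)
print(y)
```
[7, 6, 4, 9, 123]
[7, 6, 4, 9]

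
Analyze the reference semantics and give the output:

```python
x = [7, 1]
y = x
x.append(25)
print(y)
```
[7, 1, 25]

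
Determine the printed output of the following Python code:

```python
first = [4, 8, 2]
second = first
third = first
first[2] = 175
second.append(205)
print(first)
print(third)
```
[4, 8, 175, 205]
[4, 8, 175, 205]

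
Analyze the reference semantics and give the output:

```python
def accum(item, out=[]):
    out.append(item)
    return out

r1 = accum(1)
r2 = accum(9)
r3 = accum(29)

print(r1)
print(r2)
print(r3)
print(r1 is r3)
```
[1, 9, 29]
[1, 9, 29]
[1, 9, 29]
True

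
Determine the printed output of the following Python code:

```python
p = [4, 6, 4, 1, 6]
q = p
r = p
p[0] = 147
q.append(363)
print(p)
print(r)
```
[147, 6, 4, 1, 6, 363]
[147, 6, 4, 1, 6, 363]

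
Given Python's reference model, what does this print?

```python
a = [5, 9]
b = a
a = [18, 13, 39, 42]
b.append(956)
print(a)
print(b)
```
[18, 13, 39, 42]
[5, 9, 956]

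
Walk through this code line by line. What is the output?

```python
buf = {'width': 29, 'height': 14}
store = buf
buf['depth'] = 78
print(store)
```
{'width': 29, 'height': 14, 'depth': 78}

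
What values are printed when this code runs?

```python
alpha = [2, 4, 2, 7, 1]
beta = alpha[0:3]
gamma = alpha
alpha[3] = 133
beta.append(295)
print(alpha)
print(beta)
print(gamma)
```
[2, 4, 2, 133, 1]
[2, 4, 2, 295]
[2, 4, 2, 133, 1]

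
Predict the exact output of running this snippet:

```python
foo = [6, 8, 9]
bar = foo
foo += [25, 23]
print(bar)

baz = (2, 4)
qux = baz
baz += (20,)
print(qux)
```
[6, 8, 9, 25, 23]
(2, 4)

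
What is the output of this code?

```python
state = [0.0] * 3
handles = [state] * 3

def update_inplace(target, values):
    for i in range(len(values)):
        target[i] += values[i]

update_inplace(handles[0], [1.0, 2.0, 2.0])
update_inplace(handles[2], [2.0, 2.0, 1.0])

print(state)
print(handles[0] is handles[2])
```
[3.0, 4.0, 3.0]
True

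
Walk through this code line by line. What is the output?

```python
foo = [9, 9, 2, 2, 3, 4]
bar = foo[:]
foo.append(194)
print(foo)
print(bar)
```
[9, 9, 2, 2, 3, 4, 194]
[9, 9, 2, 2, 3, 4]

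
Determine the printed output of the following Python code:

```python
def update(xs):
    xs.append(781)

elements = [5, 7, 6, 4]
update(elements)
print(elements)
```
[5, 7, 6, 4, 781]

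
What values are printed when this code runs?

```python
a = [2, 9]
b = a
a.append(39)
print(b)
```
[2, 9, 39]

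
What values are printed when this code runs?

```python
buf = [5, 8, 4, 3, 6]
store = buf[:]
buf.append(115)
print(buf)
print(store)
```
[5, 8, 4, 3, 6, 115]
[5, 8, 4, 3, 6]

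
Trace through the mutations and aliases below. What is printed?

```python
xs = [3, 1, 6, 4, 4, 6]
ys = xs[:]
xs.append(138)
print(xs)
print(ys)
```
[3, 1, 6, 4, 4, 6, 138]
[3, 1, 6, 4, 4, 6]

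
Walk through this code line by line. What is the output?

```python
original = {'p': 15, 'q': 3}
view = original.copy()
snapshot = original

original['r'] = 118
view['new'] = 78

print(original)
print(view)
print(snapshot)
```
{'p': 15, 'q': 3, 'r': 118}
{'p': 15, 'q': 3, 'new': 78}
{'p': 15, 'q': 3, 'r': 118}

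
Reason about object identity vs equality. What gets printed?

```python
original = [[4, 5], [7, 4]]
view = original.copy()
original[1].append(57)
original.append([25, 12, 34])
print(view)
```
[[4, 5], [7, 4, 57]]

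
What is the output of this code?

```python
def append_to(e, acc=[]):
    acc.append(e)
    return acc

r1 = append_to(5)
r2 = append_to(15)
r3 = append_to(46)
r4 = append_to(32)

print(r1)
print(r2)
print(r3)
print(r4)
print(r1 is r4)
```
[5, 15, 46, 32]
[5, 15, 46, 32]
[5, 15, 46, 32]
[5, 15, 46, 32]
True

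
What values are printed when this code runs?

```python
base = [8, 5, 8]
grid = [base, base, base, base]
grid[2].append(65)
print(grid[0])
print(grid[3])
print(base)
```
[8, 5, 8, 65]
[8, 5, 8, 65]
[8, 5, 8, 65]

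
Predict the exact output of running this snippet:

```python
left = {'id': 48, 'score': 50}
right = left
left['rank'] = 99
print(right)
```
{'id': 48, 'score': 50, 'rank': 99}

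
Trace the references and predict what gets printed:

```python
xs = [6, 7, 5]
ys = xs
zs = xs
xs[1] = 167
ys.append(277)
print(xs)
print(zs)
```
[6, 167, 5, 277]
[6, 167, 5, 277]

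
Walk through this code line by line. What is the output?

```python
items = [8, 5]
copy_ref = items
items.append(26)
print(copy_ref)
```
[8, 5, 26]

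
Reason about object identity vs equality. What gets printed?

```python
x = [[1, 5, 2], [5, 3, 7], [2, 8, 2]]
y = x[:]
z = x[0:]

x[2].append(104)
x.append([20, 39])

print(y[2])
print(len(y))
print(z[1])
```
[2, 8, 2, 104]
3
[5, 3, 7]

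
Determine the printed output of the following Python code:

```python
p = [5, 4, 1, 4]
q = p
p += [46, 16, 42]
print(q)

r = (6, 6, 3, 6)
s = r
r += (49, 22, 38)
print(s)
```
[5, 4, 1, 4, 46, 16, 42]
(6, 6, 3, 6)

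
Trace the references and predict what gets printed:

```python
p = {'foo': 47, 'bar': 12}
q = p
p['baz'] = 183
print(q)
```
{'foo': 47, 'bar': 12, 'baz': 183}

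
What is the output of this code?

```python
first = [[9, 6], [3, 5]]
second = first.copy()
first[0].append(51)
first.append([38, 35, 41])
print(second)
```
[[9, 6, 51], [3, 5]]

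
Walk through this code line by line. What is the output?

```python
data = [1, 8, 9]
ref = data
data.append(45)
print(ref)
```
[1, 8, 9, 45]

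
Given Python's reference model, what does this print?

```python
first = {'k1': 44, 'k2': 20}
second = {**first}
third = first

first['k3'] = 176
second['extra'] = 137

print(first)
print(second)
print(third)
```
{'k1': 44, 'k2': 20, 'k3': 176}
{'k1': 44, 'k2': 20, 'extra': 137}
{'k1': 44, 'k2': 20, 'k3': 176}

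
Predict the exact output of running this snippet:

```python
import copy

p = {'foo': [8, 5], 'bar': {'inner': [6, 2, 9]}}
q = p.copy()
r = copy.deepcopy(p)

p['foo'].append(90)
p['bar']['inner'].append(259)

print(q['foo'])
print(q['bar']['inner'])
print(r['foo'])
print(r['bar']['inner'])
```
[8, 5, 90]
[6, 2, 9, 259]
[8, 5]
[6, 2, 9]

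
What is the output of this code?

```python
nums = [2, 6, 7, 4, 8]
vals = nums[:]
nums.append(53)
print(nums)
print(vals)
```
[2, 6, 7, 4, 8, 53]
[2, 6, 7, 4, 8]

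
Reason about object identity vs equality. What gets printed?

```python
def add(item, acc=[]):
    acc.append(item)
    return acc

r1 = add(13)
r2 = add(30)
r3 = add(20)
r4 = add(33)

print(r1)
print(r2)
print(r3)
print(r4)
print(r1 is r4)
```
[13, 30, 20, 33]
[13, 30, 20, 33]
[13, 30, 20, 33]
[13, 30, 20, 33]
True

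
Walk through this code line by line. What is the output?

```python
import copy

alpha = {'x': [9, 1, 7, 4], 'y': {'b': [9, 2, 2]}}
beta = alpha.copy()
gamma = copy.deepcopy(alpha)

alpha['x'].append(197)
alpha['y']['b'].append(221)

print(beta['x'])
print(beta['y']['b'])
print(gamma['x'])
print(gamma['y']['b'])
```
[9, 1, 7, 4, 197]
[9, 2, 2, 221]
[9, 1, 7, 4]
[9, 2, 2]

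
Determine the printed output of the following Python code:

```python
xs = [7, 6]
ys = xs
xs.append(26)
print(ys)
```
[7, 6, 26]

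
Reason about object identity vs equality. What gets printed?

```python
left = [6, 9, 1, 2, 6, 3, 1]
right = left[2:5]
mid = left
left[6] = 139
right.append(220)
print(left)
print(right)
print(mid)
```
[6, 9, 1, 2, 6, 3, 139]
[1, 2, 6, 220]
[6, 9, 1, 2, 6, 3, 139]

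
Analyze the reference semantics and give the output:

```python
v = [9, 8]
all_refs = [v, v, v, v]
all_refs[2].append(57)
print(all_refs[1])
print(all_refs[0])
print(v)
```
[9, 8, 57]
[9, 8, 57]
[9, 8, 57]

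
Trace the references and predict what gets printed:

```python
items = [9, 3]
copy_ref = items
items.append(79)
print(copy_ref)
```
[9, 3, 79]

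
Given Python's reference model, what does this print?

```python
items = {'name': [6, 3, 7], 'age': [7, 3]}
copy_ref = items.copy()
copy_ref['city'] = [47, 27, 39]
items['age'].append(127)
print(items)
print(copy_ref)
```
{'name': [6, 3, 7], 'age': [7, 3, 127]}
{'name': [6, 3, 7], 'age': [7, 3, 127], 'city': [47, 27, 39]}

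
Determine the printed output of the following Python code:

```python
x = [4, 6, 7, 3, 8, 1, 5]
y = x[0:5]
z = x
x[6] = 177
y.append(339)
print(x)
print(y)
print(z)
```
[4, 6, 7, 3, 8, 1, 177]
[4, 6, 7, 3, 8, 339]
[4, 6, 7, 3, 8, 1, 177]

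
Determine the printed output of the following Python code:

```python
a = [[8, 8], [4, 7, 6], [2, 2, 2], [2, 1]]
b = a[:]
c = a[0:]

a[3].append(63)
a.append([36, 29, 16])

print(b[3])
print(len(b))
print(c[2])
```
[2, 1, 63]
4
[2, 2, 2]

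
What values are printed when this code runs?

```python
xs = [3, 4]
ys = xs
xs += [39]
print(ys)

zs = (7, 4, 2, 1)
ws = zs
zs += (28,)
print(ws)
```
[3, 4, 39]
(7, 4, 2, 1)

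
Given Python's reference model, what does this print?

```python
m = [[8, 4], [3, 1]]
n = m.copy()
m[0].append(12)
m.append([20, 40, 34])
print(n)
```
[[8, 4, 12], [3, 1]]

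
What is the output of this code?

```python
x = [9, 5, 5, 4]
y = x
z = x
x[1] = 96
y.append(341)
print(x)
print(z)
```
[9, 96, 5, 4, 341]
[9, 96, 5, 4, 341]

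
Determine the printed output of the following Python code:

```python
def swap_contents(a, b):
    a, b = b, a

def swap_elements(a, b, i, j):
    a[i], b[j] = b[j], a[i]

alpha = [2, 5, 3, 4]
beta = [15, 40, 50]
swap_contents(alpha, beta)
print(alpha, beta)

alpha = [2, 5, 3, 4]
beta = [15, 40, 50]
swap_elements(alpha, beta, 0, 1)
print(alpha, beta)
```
[2, 5, 3, 4] [15, 40, 50]
[40, 5, 3, 4] [15, 2, 50]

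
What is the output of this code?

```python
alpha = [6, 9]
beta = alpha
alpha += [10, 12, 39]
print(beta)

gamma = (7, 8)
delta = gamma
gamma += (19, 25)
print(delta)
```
[6, 9, 10, 12, 39]
(7, 8)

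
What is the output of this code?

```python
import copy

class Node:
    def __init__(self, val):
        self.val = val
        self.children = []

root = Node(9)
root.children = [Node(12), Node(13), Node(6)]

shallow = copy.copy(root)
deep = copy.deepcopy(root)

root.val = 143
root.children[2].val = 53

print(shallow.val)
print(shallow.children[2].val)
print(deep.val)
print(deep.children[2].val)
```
9
53
9
6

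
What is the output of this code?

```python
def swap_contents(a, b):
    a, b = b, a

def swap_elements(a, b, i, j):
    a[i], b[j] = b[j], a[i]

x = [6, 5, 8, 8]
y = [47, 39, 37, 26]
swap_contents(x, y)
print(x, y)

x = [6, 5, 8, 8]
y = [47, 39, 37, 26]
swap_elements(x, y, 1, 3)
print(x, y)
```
[6, 5, 8, 8] [47, 39, 37, 26]
[6, 26, 8, 8] [47, 39, 37, 5]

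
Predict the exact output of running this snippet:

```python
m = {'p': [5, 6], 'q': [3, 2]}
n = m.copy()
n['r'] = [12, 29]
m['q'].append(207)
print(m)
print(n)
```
{'p': [5, 6], 'q': [3, 2, 207]}
{'p': [5, 6], 'q': [3, 2, 207], 'r': [12, 29]}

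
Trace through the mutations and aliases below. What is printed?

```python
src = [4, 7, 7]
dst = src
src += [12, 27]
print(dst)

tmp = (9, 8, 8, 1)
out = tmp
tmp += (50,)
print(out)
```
[4, 7, 7, 12, 27]
(9, 8, 8, 1)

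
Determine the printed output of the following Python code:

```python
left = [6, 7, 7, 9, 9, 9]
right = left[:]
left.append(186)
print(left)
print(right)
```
[6, 7, 7, 9, 9, 9, 186]
[6, 7, 7, 9, 9, 9]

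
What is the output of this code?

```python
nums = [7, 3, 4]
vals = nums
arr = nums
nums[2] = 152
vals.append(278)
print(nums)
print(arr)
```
[7, 3, 152, 278]
[7, 3, 152, 278]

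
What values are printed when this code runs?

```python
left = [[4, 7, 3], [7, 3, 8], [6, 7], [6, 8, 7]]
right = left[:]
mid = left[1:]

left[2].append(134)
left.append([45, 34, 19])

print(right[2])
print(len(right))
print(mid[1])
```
[6, 7, 134]
4
[6, 7, 134]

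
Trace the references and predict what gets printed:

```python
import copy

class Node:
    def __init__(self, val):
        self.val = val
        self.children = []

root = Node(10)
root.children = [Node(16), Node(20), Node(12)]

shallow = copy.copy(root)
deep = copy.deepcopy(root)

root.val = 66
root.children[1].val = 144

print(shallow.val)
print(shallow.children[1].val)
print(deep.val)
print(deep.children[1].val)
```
10
144
10
20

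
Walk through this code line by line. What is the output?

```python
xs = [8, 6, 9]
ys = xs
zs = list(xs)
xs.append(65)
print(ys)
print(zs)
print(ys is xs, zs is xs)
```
[8, 6, 9, 65]
[8, 6, 9]
True False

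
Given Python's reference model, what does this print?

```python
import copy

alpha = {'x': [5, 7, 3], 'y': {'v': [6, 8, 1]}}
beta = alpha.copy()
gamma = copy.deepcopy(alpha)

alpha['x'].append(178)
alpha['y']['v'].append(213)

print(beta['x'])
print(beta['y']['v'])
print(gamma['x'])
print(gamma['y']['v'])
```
[5, 7, 3, 178]
[6, 8, 1, 213]
[5, 7, 3]
[6, 8, 1]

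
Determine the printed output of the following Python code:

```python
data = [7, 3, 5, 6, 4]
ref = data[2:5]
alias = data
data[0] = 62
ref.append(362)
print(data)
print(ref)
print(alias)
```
[62, 3, 5, 6, 4]
[5, 6, 4, 362]
[62, 3, 5, 6, 4]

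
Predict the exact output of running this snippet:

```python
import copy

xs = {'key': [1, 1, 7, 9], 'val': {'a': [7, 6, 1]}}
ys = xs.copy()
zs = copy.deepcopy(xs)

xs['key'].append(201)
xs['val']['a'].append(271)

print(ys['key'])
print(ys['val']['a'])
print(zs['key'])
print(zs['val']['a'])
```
[1, 1, 7, 9, 201]
[7, 6, 1, 271]
[1, 1, 7, 9]
[7, 6, 1]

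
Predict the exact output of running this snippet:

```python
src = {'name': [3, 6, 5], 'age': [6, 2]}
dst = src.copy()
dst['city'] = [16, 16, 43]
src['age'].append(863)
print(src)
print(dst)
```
{'name': [3, 6, 5], 'age': [6, 2, 863]}
{'name': [3, 6, 5], 'age': [6, 2, 863], 'city': [16, 16, 43]}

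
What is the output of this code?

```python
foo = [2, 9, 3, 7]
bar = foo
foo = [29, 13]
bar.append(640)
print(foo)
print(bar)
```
[29, 13]
[2, 9, 3, 7, 640]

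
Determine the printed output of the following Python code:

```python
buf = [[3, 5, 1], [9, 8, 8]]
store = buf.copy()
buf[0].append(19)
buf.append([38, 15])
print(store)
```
[[3, 5, 1, 19], [9, 8, 8]]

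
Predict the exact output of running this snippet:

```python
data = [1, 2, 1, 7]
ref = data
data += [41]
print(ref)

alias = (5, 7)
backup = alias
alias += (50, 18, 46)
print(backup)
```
[1, 2, 1, 7, 41]
(5, 7)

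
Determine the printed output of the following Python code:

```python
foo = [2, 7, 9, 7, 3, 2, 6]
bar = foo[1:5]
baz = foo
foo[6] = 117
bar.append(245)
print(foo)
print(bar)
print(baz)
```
[2, 7, 9, 7, 3, 2, 117]
[7, 9, 7, 3, 245]
[2, 7, 9, 7, 3, 2, 117]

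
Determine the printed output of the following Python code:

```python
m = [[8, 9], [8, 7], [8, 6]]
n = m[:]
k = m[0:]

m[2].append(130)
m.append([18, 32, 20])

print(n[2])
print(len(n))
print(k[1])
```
[8, 6, 130]
3
[8, 7]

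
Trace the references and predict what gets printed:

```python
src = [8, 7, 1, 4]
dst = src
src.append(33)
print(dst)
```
[8, 7, 1, 4, 33]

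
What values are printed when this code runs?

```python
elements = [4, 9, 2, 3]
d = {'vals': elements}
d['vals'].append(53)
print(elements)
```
[4, 9, 2, 3, 53]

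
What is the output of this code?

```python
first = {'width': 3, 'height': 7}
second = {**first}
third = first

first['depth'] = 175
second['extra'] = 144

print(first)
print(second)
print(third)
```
{'width': 3, 'height': 7, 'depth': 175}
{'width': 3, 'height': 7, 'extra': 144}
{'width': 3, 'height': 7, 'depth': 175}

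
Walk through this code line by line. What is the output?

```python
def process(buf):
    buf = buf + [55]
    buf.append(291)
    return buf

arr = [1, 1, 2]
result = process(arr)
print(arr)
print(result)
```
[1, 1, 2]
[1, 1, 2, 55, 291]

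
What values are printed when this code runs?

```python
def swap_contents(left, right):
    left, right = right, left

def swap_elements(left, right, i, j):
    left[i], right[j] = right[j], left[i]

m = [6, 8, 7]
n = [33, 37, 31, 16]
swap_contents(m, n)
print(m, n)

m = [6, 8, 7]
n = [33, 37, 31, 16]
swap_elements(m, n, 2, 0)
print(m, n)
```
[6, 8, 7] [33, 37, 31, 16]
[6, 8, 33] [7, 37, 31, 16]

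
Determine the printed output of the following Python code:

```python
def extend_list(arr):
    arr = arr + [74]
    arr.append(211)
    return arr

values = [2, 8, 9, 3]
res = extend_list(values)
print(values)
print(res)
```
[2, 8, 9, 3]
[2, 8, 9, 3, 74, 211]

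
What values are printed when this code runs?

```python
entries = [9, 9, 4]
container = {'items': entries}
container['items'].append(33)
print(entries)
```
[9, 9, 4, 33]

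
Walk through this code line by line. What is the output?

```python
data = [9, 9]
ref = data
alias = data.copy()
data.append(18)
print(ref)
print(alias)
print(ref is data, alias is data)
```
[9, 9, 18]
[9, 9]
True False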